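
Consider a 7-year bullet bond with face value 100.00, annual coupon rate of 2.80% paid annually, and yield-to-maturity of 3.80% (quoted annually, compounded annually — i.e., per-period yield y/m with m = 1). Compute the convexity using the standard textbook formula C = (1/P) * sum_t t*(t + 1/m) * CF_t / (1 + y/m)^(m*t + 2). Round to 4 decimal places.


Answer: Convexity = 46.3999

Derivation:
Coupon per period c = face * coupon_rate / m = 2.800000
Periods per year m = 1; per-period yield y/m = 0.038000
Number of cashflows N = 7
Cashflows (t years, CF_t, discount factor 1/(1+y/m)^(m*t), PV):
  t = 1.0000: CF_t = 2.800000, DF = 0.963391, PV = 2.697495
  t = 2.0000: CF_t = 2.800000, DF = 0.928122, PV = 2.598743
  t = 3.0000: CF_t = 2.800000, DF = 0.894145, PV = 2.503606
  t = 4.0000: CF_t = 2.800000, DF = 0.861411, PV = 2.411952
  t = 5.0000: CF_t = 2.800000, DF = 0.829876, PV = 2.323653
  t = 6.0000: CF_t = 2.800000, DF = 0.799495, PV = 2.238587
  t = 7.0000: CF_t = 102.800000, DF = 0.770227, PV = 79.179297
Price P = sum_t PV_t = 93.953332
Convexity numerator sum_t t*(t + 1/m) * CF_t / (1+y/m)^(m*t + 2):
  t = 1.0000: term = 5.007212
  t = 2.0000: term = 14.471711
  t = 3.0000: term = 27.883835
  t = 4.0000: term = 44.771733
  t = 5.0000: term = 64.699036
  t = 6.0000: term = 87.262669
  t = 7.0000: term = 4115.332785
Convexity = (1/P) * sum = 4359.428981 / 93.953332 = 46.399940


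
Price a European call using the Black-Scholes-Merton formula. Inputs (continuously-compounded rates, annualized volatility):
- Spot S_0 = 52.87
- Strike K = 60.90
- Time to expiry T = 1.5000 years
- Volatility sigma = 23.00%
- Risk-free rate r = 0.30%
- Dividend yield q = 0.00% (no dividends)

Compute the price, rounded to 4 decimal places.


d1 = (ln(S/K) + (r - q + 0.5*sigma^2) * T) / (sigma * sqrt(T)) = -0.34513703
d2 = d1 - sigma * sqrt(T) = -0.62682835
exp(-rT) = 0.99551011; exp(-qT) = 1.00000000
C = S_0 * exp(-qT) * N(d1) - K * exp(-rT) * N(d2)
N(d1) = 0.36499568; N(d2) = 0.26538588
C = 52.8700 * 1.00000000 * 0.36499568 - 60.9000 * 0.99551011 * 0.26538588 = 3.2079

Answer: Price = 3.2079


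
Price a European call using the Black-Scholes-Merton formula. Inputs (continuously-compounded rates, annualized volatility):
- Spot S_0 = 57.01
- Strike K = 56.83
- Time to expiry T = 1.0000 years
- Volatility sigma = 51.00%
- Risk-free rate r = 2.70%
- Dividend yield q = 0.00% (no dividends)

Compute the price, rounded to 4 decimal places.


d1 = (ln(S/K) + (r - q + 0.5*sigma^2) * T) / (sigma * sqrt(T)) = 0.31414183
d2 = d1 - sigma * sqrt(T) = -0.19585817
exp(-rT) = 0.97336124; exp(-qT) = 1.00000000
C = S_0 * exp(-qT) * N(d1) - K * exp(-rT) * N(d2)
N(d1) = 0.62329334; N(d2) = 0.42236059
C = 57.0100 * 1.00000000 * 0.62329334 - 56.8300 * 0.97336124 * 0.42236059 = 12.1706

Answer: Price = 12.1706


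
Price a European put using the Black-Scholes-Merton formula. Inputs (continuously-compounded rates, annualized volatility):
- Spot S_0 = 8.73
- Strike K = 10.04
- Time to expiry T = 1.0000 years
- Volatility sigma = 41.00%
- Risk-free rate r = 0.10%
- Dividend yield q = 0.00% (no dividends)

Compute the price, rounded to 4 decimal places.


Answer: Price = 2.2587

Derivation:
d1 = (ln(S/K) + (r - q + 0.5*sigma^2) * T) / (sigma * sqrt(T)) = -0.13356523
d2 = d1 - sigma * sqrt(T) = -0.54356523
exp(-rT) = 0.99900050; exp(-qT) = 1.00000000
P = K * exp(-rT) * N(-d2) - S_0 * exp(-qT) * N(-d1)
N(-d1) = 0.55312681; N(-d2) = 0.70662965
P = 10.0400 * 0.99900050 * 0.70662965 - 8.7300 * 1.00000000 * 0.55312681 = 2.2587


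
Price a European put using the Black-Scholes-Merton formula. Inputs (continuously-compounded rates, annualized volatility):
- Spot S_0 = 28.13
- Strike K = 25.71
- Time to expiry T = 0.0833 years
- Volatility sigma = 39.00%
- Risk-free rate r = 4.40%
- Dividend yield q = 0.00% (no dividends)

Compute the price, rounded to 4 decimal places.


d1 = (ln(S/K) + (r - q + 0.5*sigma^2) * T) / (sigma * sqrt(T)) = 0.88802479
d2 = d1 - sigma * sqrt(T) = 0.77546401
exp(-rT) = 0.99634151; exp(-qT) = 1.00000000
P = K * exp(-rT) * N(-d2) - S_0 * exp(-qT) * N(-d1)
N(-d1) = 0.18726371; N(-d2) = 0.21903276
P = 25.7100 * 0.99634151 * 0.21903276 - 28.1300 * 1.00000000 * 0.18726371 = 0.3430

Answer: Price = 0.3430


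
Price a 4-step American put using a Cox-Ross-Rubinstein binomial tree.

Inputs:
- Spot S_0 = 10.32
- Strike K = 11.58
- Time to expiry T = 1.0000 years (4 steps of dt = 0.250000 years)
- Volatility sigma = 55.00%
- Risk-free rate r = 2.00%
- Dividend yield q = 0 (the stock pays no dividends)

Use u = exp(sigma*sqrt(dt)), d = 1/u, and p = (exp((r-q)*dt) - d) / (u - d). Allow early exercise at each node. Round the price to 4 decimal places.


dt = T/N = 0.250000
u = exp(sigma*sqrt(dt)) = 1.316531; d = 1/u = 0.759572
p = (exp((r-q)*dt) - d) / (u - d) = 0.440680
Discount per step: exp(-r*dt) = 0.995012
Stock lattice S(k, i) with i counting down-moves:
  k=0: S(0,0) = 10.3200
  k=1: S(1,0) = 13.5866; S(1,1) = 7.8388
  k=2: S(2,0) = 17.8872; S(2,1) = 10.3200; S(2,2) = 5.9541
  k=3: S(3,0) = 23.5490; S(3,1) = 13.5866; S(3,2) = 7.8388; S(3,3) = 4.5226
  k=4: S(4,0) = 31.0030; S(4,1) = 17.8872; S(4,2) = 10.3200; S(4,3) = 5.9541; S(4,4) = 3.4352
Terminal payoffs V(N, i) = max(K - S_T, 0):
  V(4,0) = 0.000000; V(4,1) = 0.000000; V(4,2) = 1.260000; V(4,3) = 5.625878; V(4,4) = 8.144770
Backward induction: V(k, i) = exp(-r*dt) * [p * V(k+1, i) + (1-p) * V(k+1, i+1)]; then take max(V_cont, immediate exercise) for American.
  V(3,0) = exp(-r*dt) * [p*0.000000 + (1-p)*0.000000] = 0.000000; exercise = 0.000000; V(3,0) = max -> 0.000000
  V(3,1) = exp(-r*dt) * [p*0.000000 + (1-p)*1.260000] = 0.701228; exercise = 0.000000; V(3,1) = max -> 0.701228
  V(3,2) = exp(-r*dt) * [p*1.260000 + (1-p)*5.625878] = 3.683460; exercise = 3.741216; V(3,2) = max -> 3.741216
  V(3,3) = exp(-r*dt) * [p*5.625878 + (1-p)*8.144770] = 6.999659; exercise = 7.057415; V(3,3) = max -> 7.057415
  V(2,0) = exp(-r*dt) * [p*0.000000 + (1-p)*0.701228] = 0.390255; exercise = 0.000000; V(2,0) = max -> 0.390255
  V(2,1) = exp(-r*dt) * [p*0.701228 + (1-p)*3.741216] = 2.389577; exercise = 1.260000; V(2,1) = max -> 2.389577
  V(2,2) = exp(-r*dt) * [p*3.741216 + (1-p)*7.057415] = 5.568122; exercise = 5.625878; V(2,2) = max -> 5.625878
  V(1,0) = exp(-r*dt) * [p*0.390255 + (1-p)*2.389577] = 1.500992; exercise = 0.000000; V(1,0) = max -> 1.500992
  V(1,1) = exp(-r*dt) * [p*2.389577 + (1-p)*5.625878] = 4.178759; exercise = 3.741216; V(1,1) = max -> 4.178759
  V(0,0) = exp(-r*dt) * [p*1.500992 + (1-p)*4.178759] = 2.983765; exercise = 1.260000; V(0,0) = max -> 2.983765

Answer: Price = V(0,0) = 2.9838


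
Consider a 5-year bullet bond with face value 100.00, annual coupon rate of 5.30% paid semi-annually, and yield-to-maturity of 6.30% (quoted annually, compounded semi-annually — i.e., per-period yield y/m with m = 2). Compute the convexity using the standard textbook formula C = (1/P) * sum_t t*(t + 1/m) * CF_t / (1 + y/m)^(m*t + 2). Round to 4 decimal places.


Answer: Convexity = 22.0462

Derivation:
Coupon per period c = face * coupon_rate / m = 2.650000
Periods per year m = 2; per-period yield y/m = 0.031500
Number of cashflows N = 10
Cashflows (t years, CF_t, discount factor 1/(1+y/m)^(m*t), PV):
  t = 0.5000: CF_t = 2.650000, DF = 0.969462, PV = 2.569074
  t = 1.0000: CF_t = 2.650000, DF = 0.939856, PV = 2.490620
  t = 1.5000: CF_t = 2.650000, DF = 0.911155, PV = 2.414561
  t = 2.0000: CF_t = 2.650000, DF = 0.883330, PV = 2.340825
  t = 2.5000: CF_t = 2.650000, DF = 0.856355, PV = 2.269341
  t = 3.0000: CF_t = 2.650000, DF = 0.830204, PV = 2.200040
  t = 3.5000: CF_t = 2.650000, DF = 0.804851, PV = 2.132855
  t = 4.0000: CF_t = 2.650000, DF = 0.780272, PV = 2.067721
  t = 4.5000: CF_t = 2.650000, DF = 0.756444, PV = 2.004577
  t = 5.0000: CF_t = 102.650000, DF = 0.733344, PV = 75.277750
Price P = sum_t PV_t = 95.767363
Convexity numerator sum_t t*(t + 1/m) * CF_t / (1+y/m)^(m*t + 2):
  t = 0.5000: term = 1.207280
  t = 1.0000: term = 3.511237
  t = 1.5000: term = 6.808022
  t = 2.0000: term = 11.000198
  t = 2.5000: term = 15.996409
  t = 3.0000: term = 21.711074
  t = 3.5000: term = 28.064081
  t = 4.0000: term = 34.980503
  t = 4.5000: term = 42.390334
  t = 5.0000: term = 1945.632714
Convexity = (1/P) * sum = 2111.301853 / 95.767363 = 22.046152


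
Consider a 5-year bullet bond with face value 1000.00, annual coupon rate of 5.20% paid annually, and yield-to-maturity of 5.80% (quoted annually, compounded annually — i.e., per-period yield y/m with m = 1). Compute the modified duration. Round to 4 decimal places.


Answer: Modified duration = 4.2747

Derivation:
Coupon per period c = face * coupon_rate / m = 52.000000
Periods per year m = 1; per-period yield y/m = 0.058000
Number of cashflows N = 5
Cashflows (t years, CF_t, discount factor 1/(1+y/m)^(m*t), PV):
  t = 1.0000: CF_t = 52.000000, DF = 0.945180, PV = 49.149338
  t = 2.0000: CF_t = 52.000000, DF = 0.893364, PV = 46.454951
  t = 3.0000: CF_t = 52.000000, DF = 0.844390, PV = 43.908271
  t = 4.0000: CF_t = 52.000000, DF = 0.798100, PV = 41.501202
  t = 5.0000: CF_t = 1052.000000, DF = 0.754348, PV = 793.573947
Price P = sum_t PV_t = 974.587709
First compute Macaulay numerator sum_t t * PV_t:
  t * PV_t at t = 1.0000: 49.149338
  t * PV_t at t = 2.0000: 92.909902
  t * PV_t at t = 3.0000: 131.724814
  t * PV_t at t = 4.0000: 166.004807
  t * PV_t at t = 5.0000: 3967.869733
Macaulay duration D = 4407.658595 / 974.587709 = 4.522588
Modified duration = D / (1 + y/m) = 4.522588 / (1 + 0.058000) = 4.274658


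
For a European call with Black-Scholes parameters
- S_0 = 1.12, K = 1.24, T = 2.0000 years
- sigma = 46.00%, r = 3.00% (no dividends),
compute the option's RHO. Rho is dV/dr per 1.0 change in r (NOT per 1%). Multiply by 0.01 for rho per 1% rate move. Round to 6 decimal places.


Answer: Rho = 0.813841

Derivation:
d1 = 0.2610412357; d2 = -0.3894970030
phi(d1) = 0.3855787616; exp(-qT) = 1.0000000000; exp(-rT) = 0.9417645336
N(d2) = 0.3484542636
Rho = K*T*exp(-rT)*N(d2) = 1.2400 * 2.0000 * 0.9417645336 * 0.3484542636 = 0.813841


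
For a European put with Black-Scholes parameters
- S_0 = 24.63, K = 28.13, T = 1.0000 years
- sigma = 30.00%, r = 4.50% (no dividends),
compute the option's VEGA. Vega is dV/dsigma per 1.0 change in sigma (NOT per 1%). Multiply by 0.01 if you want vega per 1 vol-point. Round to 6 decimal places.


d1 = -0.1429047012; d2 = -0.4429047012
phi(d1) = 0.3948894566; exp(-qT) = 1.0000000000; exp(-rT) = 0.9559974818
Vega = S * exp(-qT) * phi(d1) * sqrt(T) = 24.6300 * 1.0000000000 * 0.3948894566 * 1.0000000000 = 9.726127

Answer: Vega = 9.726127


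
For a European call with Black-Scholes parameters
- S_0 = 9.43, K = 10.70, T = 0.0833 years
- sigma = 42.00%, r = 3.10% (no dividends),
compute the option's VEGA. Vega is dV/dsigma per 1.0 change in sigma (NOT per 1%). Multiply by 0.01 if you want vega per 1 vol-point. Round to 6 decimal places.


d1 = -0.9603939277; d2 = -1.0816132331
phi(d1) = 0.2515491751; exp(-qT) = 1.0000000000; exp(-rT) = 0.9974210313
Vega = S * exp(-qT) * phi(d1) * sqrt(T) = 9.4300 * 1.0000000000 * 0.2515491751 * 0.2886173938 = 0.684632

Answer: Vega = 0.684632


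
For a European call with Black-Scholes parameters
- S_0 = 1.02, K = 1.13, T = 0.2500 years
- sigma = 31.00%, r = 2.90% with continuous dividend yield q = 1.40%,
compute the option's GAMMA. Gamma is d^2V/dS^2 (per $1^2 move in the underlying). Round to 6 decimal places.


Answer: Gamma = 2.150760

Derivation:
d1 = -0.5590484221; d2 = -0.7140484221
phi(d1) = 0.3412274203; exp(-qT) = 0.9965061179; exp(-rT) = 0.9927762179
Gamma = exp(-qT) * phi(d1) / (S * sigma * sqrt(T)) = 0.9965061179 * 0.3412274203 / (1.0200 * 0.3100 * 0.5000000000) = 2.150760


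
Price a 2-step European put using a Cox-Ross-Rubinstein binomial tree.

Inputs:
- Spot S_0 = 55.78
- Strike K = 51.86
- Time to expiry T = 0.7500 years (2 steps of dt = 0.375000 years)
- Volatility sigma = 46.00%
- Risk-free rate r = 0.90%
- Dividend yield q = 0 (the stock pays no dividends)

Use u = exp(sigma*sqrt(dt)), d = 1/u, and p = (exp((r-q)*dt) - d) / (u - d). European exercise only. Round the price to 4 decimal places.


dt = T/N = 0.375000
u = exp(sigma*sqrt(dt)) = 1.325370; d = 1/u = 0.754507
p = (exp((r-q)*dt) - d) / (u - d) = 0.435961
Discount per step: exp(-r*dt) = 0.996631
Stock lattice S(k, i) with i counting down-moves:
  k=0: S(0,0) = 55.7800
  k=1: S(1,0) = 73.9291; S(1,1) = 42.0864
  k=2: S(2,0) = 97.9834; S(2,1) = 55.7800; S(2,2) = 31.7544
Terminal payoffs V(N, i) = max(K - S_T, 0):
  V(2,0) = 0.000000; V(2,1) = 0.000000; V(2,2) = 20.105554
Backward induction: V(k, i) = exp(-r*dt) * [p * V(k+1, i) + (1-p) * V(k+1, i+1)].
  V(1,0) = exp(-r*dt) * [p*0.000000 + (1-p)*0.000000] = 0.000000
  V(1,1) = exp(-r*dt) * [p*0.000000 + (1-p)*20.105554] = 11.302102
  V(0,0) = exp(-r*dt) * [p*0.000000 + (1-p)*11.302102] = 6.353345

Answer: Price = V(0,0) = 6.3533


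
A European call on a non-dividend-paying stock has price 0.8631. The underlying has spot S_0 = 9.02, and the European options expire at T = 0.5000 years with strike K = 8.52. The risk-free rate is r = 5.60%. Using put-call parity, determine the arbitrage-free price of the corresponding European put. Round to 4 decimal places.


Answer: Put price = 0.1278

Derivation:
Put-call parity: C - P = S_0 * exp(-qT) - K * exp(-rT).
S_0 * exp(-qT) = 9.0200 * 1.00000000 = 9.02000000
K * exp(-rT) = 8.5200 * 0.97238837 = 8.28474889
P = C - S*exp(-qT) + K*exp(-rT)
P = 0.8631 - 9.02000000 + 8.28474889 = 0.1278


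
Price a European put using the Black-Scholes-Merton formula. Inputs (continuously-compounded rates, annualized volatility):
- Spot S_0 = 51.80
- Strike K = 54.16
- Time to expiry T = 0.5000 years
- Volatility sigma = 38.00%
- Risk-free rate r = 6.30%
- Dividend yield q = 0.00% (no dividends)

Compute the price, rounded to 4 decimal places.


Answer: Price = 5.9193

Derivation:
d1 = (ln(S/K) + (r - q + 0.5*sigma^2) * T) / (sigma * sqrt(T)) = 0.08577399
d2 = d1 - sigma * sqrt(T) = -0.18292659
exp(-rT) = 0.96899096; exp(-qT) = 1.00000000
P = K * exp(-rT) * N(-d2) - S_0 * exp(-qT) * N(-d1)
N(-d1) = 0.46582304; N(-d2) = 0.57257219
P = 54.1600 * 0.96899096 * 0.57257219 - 51.8000 * 1.00000000 * 0.46582304 = 5.9193


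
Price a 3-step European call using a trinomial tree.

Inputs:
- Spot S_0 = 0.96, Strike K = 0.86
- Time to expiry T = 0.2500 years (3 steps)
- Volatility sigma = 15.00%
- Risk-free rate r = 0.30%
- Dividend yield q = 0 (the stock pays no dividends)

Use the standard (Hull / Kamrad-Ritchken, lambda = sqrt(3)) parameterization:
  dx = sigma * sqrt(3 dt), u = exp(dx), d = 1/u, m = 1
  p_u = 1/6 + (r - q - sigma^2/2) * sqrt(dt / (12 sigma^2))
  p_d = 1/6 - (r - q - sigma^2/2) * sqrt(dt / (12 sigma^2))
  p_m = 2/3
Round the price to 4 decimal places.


Answer: Price = V(0,0) = 0.1031

Derivation:
dt = T/N = 0.083333; dx = sigma*sqrt(3*dt) = 0.075000
u = exp(dx) = 1.077884; d = 1/u = 0.927743
p_u = 0.162083, p_m = 0.666667, p_d = 0.171250
Discount per step: exp(-r*dt) = 0.999750
Stock lattice S(k, j) with j the centered position index:
  k=0: S(0,+0) = 0.9600
  k=1: S(1,-1) = 0.8906; S(1,+0) = 0.9600; S(1,+1) = 1.0348
  k=2: S(2,-2) = 0.8263; S(2,-1) = 0.8906; S(2,+0) = 0.9600; S(2,+1) = 1.0348; S(2,+2) = 1.1154
  k=3: S(3,-3) = 0.7666; S(3,-2) = 0.8263; S(3,-1) = 0.8906; S(3,+0) = 0.9600; S(3,+1) = 1.0348; S(3,+2) = 1.1154; S(3,+3) = 1.2022
Terminal payoffs V(N, j) = max(S_T - K, 0):
  V(3,-3) = 0.000000; V(3,-2) = 0.000000; V(3,-1) = 0.030634; V(3,+0) = 0.100000; V(3,+1) = 0.174769; V(3,+2) = 0.255361; V(3,+3) = 0.342230
Backward induction: V(k, j) = exp(-r*dt) * [p_u * V(k+1, j+1) + p_m * V(k+1, j) + p_d * V(k+1, j-1)]
  V(2,-2) = exp(-r*dt) * [p_u*0.030634 + p_m*0.000000 + p_d*0.000000] = 0.004964
  V(2,-1) = exp(-r*dt) * [p_u*0.100000 + p_m*0.030634 + p_d*0.000000] = 0.036622
  V(2,+0) = exp(-r*dt) * [p_u*0.174769 + p_m*0.100000 + p_d*0.030634] = 0.100215
  V(2,+1) = exp(-r*dt) * [p_u*0.255361 + p_m*0.174769 + p_d*0.100000] = 0.174984
  V(2,+2) = exp(-r*dt) * [p_u*0.342230 + p_m*0.255361 + p_d*0.174769] = 0.255576
  V(1,-1) = exp(-r*dt) * [p_u*0.100215 + p_m*0.036622 + p_d*0.004964] = 0.041497
  V(1,+0) = exp(-r*dt) * [p_u*0.174984 + p_m*0.100215 + p_d*0.036622] = 0.101418
  V(1,+1) = exp(-r*dt) * [p_u*0.255576 + p_m*0.174984 + p_d*0.100215] = 0.175198
  V(0,+0) = exp(-r*dt) * [p_u*0.175198 + p_m*0.101418 + p_d*0.041497] = 0.103089


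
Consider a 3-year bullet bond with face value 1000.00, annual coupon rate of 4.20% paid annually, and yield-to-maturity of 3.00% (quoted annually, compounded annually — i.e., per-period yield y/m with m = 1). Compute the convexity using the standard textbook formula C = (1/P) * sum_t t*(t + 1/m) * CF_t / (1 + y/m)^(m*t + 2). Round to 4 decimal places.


Answer: Convexity = 10.7229

Derivation:
Coupon per period c = face * coupon_rate / m = 42.000000
Periods per year m = 1; per-period yield y/m = 0.030000
Number of cashflows N = 3
Cashflows (t years, CF_t, discount factor 1/(1+y/m)^(m*t), PV):
  t = 1.0000: CF_t = 42.000000, DF = 0.970874, PV = 40.776699
  t = 2.0000: CF_t = 42.000000, DF = 0.942596, PV = 39.589028
  t = 3.0000: CF_t = 1042.000000, DF = 0.915142, PV = 953.577609
Price P = sum_t PV_t = 1033.943336
Convexity numerator sum_t t*(t + 1/m) * CF_t / (1+y/m)^(m*t + 2):
  t = 1.0000: term = 76.871899
  t = 2.0000: term = 223.898736
  t = 3.0000: term = 10786.060240
Convexity = (1/P) * sum = 11086.830875 / 1033.943336 = 10.722861


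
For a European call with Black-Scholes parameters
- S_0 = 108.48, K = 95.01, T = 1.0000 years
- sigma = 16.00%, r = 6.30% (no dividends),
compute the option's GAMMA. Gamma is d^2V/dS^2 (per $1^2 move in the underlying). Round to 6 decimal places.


Answer: Gamma = 0.009843

Derivation:
d1 = 1.3023979686; d2 = 1.1423979686
phi(d1) = 0.1708347152; exp(-qT) = 1.0000000000; exp(-rT) = 0.9389434737
Gamma = exp(-qT) * phi(d1) / (S * sigma * sqrt(T)) = 1.0000000000 * 0.1708347152 / (108.4800 * 0.1600 * 1.0000000000) = 0.009843


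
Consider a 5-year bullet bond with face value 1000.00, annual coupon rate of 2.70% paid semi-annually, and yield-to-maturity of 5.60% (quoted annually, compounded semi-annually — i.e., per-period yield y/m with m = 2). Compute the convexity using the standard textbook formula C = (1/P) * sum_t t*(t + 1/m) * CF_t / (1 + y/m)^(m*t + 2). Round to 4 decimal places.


Coupon per period c = face * coupon_rate / m = 13.500000
Periods per year m = 2; per-period yield y/m = 0.028000
Number of cashflows N = 10
Cashflows (t years, CF_t, discount factor 1/(1+y/m)^(m*t), PV):
  t = 0.5000: CF_t = 13.500000, DF = 0.972763, PV = 13.132296
  t = 1.0000: CF_t = 13.500000, DF = 0.946267, PV = 12.774607
  t = 1.5000: CF_t = 13.500000, DF = 0.920493, PV = 12.426660
  t = 2.0000: CF_t = 13.500000, DF = 0.895422, PV = 12.088191
  t = 2.5000: CF_t = 13.500000, DF = 0.871033, PV = 11.758941
  t = 3.0000: CF_t = 13.500000, DF = 0.847308, PV = 11.438658
  t = 3.5000: CF_t = 13.500000, DF = 0.824230, PV = 11.127099
  t = 4.0000: CF_t = 13.500000, DF = 0.801780, PV = 10.824027
  t = 4.5000: CF_t = 13.500000, DF = 0.779941, PV = 10.529209
  t = 5.0000: CF_t = 1013.500000, DF = 0.758698, PV = 768.940271
Price P = sum_t PV_t = 875.039958
Convexity numerator sum_t t*(t + 1/m) * CF_t / (1+y/m)^(m*t + 2):
  t = 0.5000: term = 6.213330
  t = 1.0000: term = 18.132286
  t = 1.5000: term = 35.276822
  t = 2.0000: term = 57.193291
  t = 2.5000: term = 83.453245
  t = 3.0000: term = 113.652279
  t = 3.5000: term = 147.408923
  t = 4.0000: term = 184.363578
  t = 4.5000: term = 224.177502
  t = 5.0000: term = 20009.630591
Convexity = (1/P) * sum = 20879.501846 / 875.039958 = 23.861198

Answer: Convexity = 23.8612


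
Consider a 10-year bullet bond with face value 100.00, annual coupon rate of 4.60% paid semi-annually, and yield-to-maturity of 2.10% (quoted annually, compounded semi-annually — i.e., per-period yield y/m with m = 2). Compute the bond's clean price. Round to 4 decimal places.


Coupon per period c = face * coupon_rate / m = 2.300000
Periods per year m = 2; per-period yield y/m = 0.010500
Number of cashflows N = 20
Cashflows (t years, CF_t, discount factor 1/(1+y/m)^(m*t), PV):
  t = 0.5000: CF_t = 2.300000, DF = 0.989609, PV = 2.276101
  t = 1.0000: CF_t = 2.300000, DF = 0.979326, PV = 2.252450
  t = 1.5000: CF_t = 2.300000, DF = 0.969150, PV = 2.229045
  t = 2.0000: CF_t = 2.300000, DF = 0.959080, PV = 2.205883
  t = 2.5000: CF_t = 2.300000, DF = 0.949114, PV = 2.182962
  t = 3.0000: CF_t = 2.300000, DF = 0.939252, PV = 2.160279
  t = 3.5000: CF_t = 2.300000, DF = 0.929492, PV = 2.137832
  t = 4.0000: CF_t = 2.300000, DF = 0.919834, PV = 2.115618
  t = 4.5000: CF_t = 2.300000, DF = 0.910276, PV = 2.093635
  t = 5.0000: CF_t = 2.300000, DF = 0.900818, PV = 2.071880
  t = 5.5000: CF_t = 2.300000, DF = 0.891457, PV = 2.050352
  t = 6.0000: CF_t = 2.300000, DF = 0.882194, PV = 2.029047
  t = 6.5000: CF_t = 2.300000, DF = 0.873027, PV = 2.007963
  t = 7.0000: CF_t = 2.300000, DF = 0.863956, PV = 1.987098
  t = 7.5000: CF_t = 2.300000, DF = 0.854979, PV = 1.966451
  t = 8.0000: CF_t = 2.300000, DF = 0.846095, PV = 1.946018
  t = 8.5000: CF_t = 2.300000, DF = 0.837303, PV = 1.925797
  t = 9.0000: CF_t = 2.300000, DF = 0.828603, PV = 1.905786
  t = 9.5000: CF_t = 2.300000, DF = 0.819993, PV = 1.885983
  t = 10.0000: CF_t = 102.300000, DF = 0.811472, PV = 83.013605
Price P = sum_t PV_t = 122.443786

Answer: Price = 122.4438


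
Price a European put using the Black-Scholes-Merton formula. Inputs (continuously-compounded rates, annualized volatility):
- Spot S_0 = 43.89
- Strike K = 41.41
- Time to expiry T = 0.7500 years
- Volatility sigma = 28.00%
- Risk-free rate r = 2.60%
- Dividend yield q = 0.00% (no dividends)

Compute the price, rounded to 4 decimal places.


d1 = (ln(S/K) + (r - q + 0.5*sigma^2) * T) / (sigma * sqrt(T)) = 0.44152493
d2 = d1 - sigma * sqrt(T) = 0.19903782
exp(-rT) = 0.98068890; exp(-qT) = 1.00000000
P = K * exp(-rT) * N(-d2) - S_0 * exp(-qT) * N(-d1)
N(-d1) = 0.32941651; N(-d2) = 0.42111658
P = 41.4100 * 0.98068890 * 0.42111658 - 43.8900 * 1.00000000 * 0.32941651 = 2.6436

Answer: Price = 2.6436


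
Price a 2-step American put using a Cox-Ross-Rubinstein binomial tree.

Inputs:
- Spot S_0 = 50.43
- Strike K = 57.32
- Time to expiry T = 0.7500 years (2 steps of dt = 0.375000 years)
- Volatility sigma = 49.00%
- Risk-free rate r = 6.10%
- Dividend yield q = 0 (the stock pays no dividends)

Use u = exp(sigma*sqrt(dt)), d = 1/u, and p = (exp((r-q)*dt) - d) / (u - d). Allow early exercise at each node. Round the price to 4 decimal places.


Answer: Price = V(0,0) = 12.1041

Derivation:
dt = T/N = 0.375000
u = exp(sigma*sqrt(dt)) = 1.349943; d = 1/u = 0.740772
p = (exp((r-q)*dt) - d) / (u - d) = 0.463526
Discount per step: exp(-r*dt) = 0.977385
Stock lattice S(k, i) with i counting down-moves:
  k=0: S(0,0) = 50.4300
  k=1: S(1,0) = 68.0776; S(1,1) = 37.3571
  k=2: S(2,0) = 91.9009; S(2,1) = 50.4300; S(2,2) = 27.6731
Terminal payoffs V(N, i) = max(K - S_T, 0):
  V(2,0) = 0.000000; V(2,1) = 6.890000; V(2,2) = 29.646888
Backward induction: V(k, i) = exp(-r*dt) * [p * V(k+1, i) + (1-p) * V(k+1, i+1)]; then take max(V_cont, immediate exercise) for American.
  V(1,0) = exp(-r*dt) * [p*0.000000 + (1-p)*6.890000] = 3.612713; exercise = 0.000000; V(1,0) = max -> 3.612713
  V(1,1) = exp(-r*dt) * [p*6.890000 + (1-p)*29.646888] = 18.666560; exercise = 19.962872; V(1,1) = max -> 19.962872
  V(0,0) = exp(-r*dt) * [p*3.612713 + (1-p)*19.962872] = 12.104076; exercise = 6.890000; V(0,0) = max -> 12.104076


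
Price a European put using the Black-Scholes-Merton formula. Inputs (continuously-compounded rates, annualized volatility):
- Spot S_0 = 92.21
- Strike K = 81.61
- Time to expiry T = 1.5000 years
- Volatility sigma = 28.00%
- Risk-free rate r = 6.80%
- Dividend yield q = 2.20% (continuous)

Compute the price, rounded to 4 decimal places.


d1 = (ln(S/K) + (r - q + 0.5*sigma^2) * T) / (sigma * sqrt(T)) = 0.72877213
d2 = d1 - sigma * sqrt(T) = 0.38584357
exp(-rT) = 0.90302955; exp(-qT) = 0.96753856
P = K * exp(-rT) * N(-d2) - S_0 * exp(-qT) * N(-d1)
N(-d1) = 0.23307053; N(-d2) = 0.34980626
P = 81.6100 * 0.90302955 * 0.34980626 - 92.2100 * 0.96753856 * 0.23307053 = 4.9856

Answer: Price = 4.9856


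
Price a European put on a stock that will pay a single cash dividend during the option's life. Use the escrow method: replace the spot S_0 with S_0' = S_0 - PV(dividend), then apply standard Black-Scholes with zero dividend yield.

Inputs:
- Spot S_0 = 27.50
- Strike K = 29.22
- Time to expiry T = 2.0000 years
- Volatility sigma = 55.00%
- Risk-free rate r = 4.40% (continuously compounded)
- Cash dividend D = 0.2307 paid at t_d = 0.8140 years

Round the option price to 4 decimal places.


PV(D) = D * exp(-r * t_d) = 0.2307 * 0.96481780 = 0.22258347
S_0' = S_0 - PV(D) = 27.5000 - 0.22258347 = 27.27741653
d1 = (ln(S_0'/K) + (r + sigma^2/2)*T) / (sigma*sqrt(T)) = 0.41360054
d2 = d1 - sigma*sqrt(T) = -0.36421692
exp(-rT) = 0.91576088
N(-d1) = 0.33958334; N(-d2) = 0.64215198
P = K * exp(-rT) * N(-d2) - S_0' * N(-d1) = 29.2200 * 0.91576088 * 0.64215198 - 27.27741653 * 0.33958334 = 7.9201

Answer: Price = 7.9201


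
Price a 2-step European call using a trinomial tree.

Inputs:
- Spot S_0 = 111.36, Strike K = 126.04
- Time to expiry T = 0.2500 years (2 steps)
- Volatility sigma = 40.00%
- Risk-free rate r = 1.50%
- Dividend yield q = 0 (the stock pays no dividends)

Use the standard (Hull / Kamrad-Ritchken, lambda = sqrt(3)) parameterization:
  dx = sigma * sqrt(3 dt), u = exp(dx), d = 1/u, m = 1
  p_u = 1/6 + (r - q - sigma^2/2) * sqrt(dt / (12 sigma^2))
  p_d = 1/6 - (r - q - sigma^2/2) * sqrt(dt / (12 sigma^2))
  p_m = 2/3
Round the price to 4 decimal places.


Answer: Price = V(0,0) = 4.4856

Derivation:
dt = T/N = 0.125000; dx = sigma*sqrt(3*dt) = 0.244949
u = exp(dx) = 1.277556; d = 1/u = 0.782744
p_u = 0.150082, p_m = 0.666667, p_d = 0.183252
Discount per step: exp(-r*dt) = 0.998127
Stock lattice S(k, j) with j the centered position index:
  k=0: S(0,+0) = 111.3600
  k=1: S(1,-1) = 87.1664; S(1,+0) = 111.3600; S(1,+1) = 142.2686
  k=2: S(2,-2) = 68.2290; S(2,-1) = 87.1664; S(2,+0) = 111.3600; S(2,+1) = 142.2686; S(2,+2) = 181.7562
Terminal payoffs V(N, j) = max(S_T - K, 0):
  V(2,-2) = 0.000000; V(2,-1) = 0.000000; V(2,+0) = 0.000000; V(2,+1) = 16.228650; V(2,+2) = 55.716185
Backward induction: V(k, j) = exp(-r*dt) * [p_u * V(k+1, j+1) + p_m * V(k+1, j) + p_d * V(k+1, j-1)]
  V(1,-1) = exp(-r*dt) * [p_u*0.000000 + p_m*0.000000 + p_d*0.000000] = 0.000000
  V(1,+0) = exp(-r*dt) * [p_u*16.228650 + p_m*0.000000 + p_d*0.000000] = 2.431059
  V(1,+1) = exp(-r*dt) * [p_u*55.716185 + p_m*16.228650 + p_d*0.000000] = 19.145142
  V(0,+0) = exp(-r*dt) * [p_u*19.145142 + p_m*2.431059 + p_d*0.000000] = 4.485621


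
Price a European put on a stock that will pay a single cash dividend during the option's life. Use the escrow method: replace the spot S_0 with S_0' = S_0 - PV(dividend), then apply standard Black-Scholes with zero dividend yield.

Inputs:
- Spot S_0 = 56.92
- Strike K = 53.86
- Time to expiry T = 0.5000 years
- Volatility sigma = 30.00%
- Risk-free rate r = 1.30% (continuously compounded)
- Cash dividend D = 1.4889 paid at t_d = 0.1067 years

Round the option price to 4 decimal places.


PV(D) = D * exp(-r * t_d) = 1.4889 * 0.99861386 = 1.48683618
S_0' = S_0 - PV(D) = 56.9200 - 1.48683618 = 55.43316382
d1 = (ln(S_0'/K) + (r + sigma^2/2)*T) / (sigma*sqrt(T)) = 0.27242445
d2 = d1 - sigma*sqrt(T) = 0.06029241
exp(-rT) = 0.99352108
N(-d1) = 0.39264784; N(-d2) = 0.47596137
P = K * exp(-rT) * N(-d2) - S_0' * N(-d1) = 53.8600 * 0.99352108 * 0.47596137 - 55.43316382 * 0.39264784 = 3.7035

Answer: Price = 3.7035


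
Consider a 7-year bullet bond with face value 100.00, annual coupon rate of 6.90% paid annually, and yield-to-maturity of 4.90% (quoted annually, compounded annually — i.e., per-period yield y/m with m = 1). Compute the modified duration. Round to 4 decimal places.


Answer: Modified duration = 5.5809

Derivation:
Coupon per period c = face * coupon_rate / m = 6.900000
Periods per year m = 1; per-period yield y/m = 0.049000
Number of cashflows N = 7
Cashflows (t years, CF_t, discount factor 1/(1+y/m)^(m*t), PV):
  t = 1.0000: CF_t = 6.900000, DF = 0.953289, PV = 6.577693
  t = 2.0000: CF_t = 6.900000, DF = 0.908760, PV = 6.270441
  t = 3.0000: CF_t = 6.900000, DF = 0.866310, PV = 5.977542
  t = 4.0000: CF_t = 6.900000, DF = 0.825844, PV = 5.698324
  t = 5.0000: CF_t = 6.900000, DF = 0.787268, PV = 5.432149
  t = 6.0000: CF_t = 6.900000, DF = 0.750494, PV = 5.178407
  t = 7.0000: CF_t = 106.900000, DF = 0.715437, PV = 76.480248
Price P = sum_t PV_t = 111.614804
First compute Macaulay numerator sum_t t * PV_t:
  t * PV_t at t = 1.0000: 6.577693
  t * PV_t at t = 2.0000: 12.540883
  t * PV_t at t = 3.0000: 17.932626
  t * PV_t at t = 4.0000: 22.793296
  t * PV_t at t = 5.0000: 27.160743
  t * PV_t at t = 6.0000: 31.070441
  t * PV_t at t = 7.0000: 535.361736
Macaulay duration D = 653.437418 / 111.614804 = 5.854397
Modified duration = D / (1 + y/m) = 5.854397 / (1 + 0.049000) = 5.580932


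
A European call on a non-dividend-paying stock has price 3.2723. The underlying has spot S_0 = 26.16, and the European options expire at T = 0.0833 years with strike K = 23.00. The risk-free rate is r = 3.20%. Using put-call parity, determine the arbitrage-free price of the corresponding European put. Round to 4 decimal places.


Answer: Put price = 0.0511

Derivation:
Put-call parity: C - P = S_0 * exp(-qT) - K * exp(-rT).
S_0 * exp(-qT) = 26.1600 * 1.00000000 = 26.16000000
K * exp(-rT) = 23.0000 * 0.99733795 = 22.93877284
P = C - S*exp(-qT) + K*exp(-rT)
P = 3.2723 - 26.16000000 + 22.93877284 = 0.0511


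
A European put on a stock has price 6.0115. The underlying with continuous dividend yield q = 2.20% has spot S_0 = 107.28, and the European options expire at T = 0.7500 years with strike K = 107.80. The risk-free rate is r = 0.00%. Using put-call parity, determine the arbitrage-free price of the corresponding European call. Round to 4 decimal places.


Answer: Call price = 3.7359

Derivation:
Put-call parity: C - P = S_0 * exp(-qT) - K * exp(-rT).
S_0 * exp(-qT) = 107.2800 * 0.98363538 = 105.52440350
K * exp(-rT) = 107.8000 * 1.00000000 = 107.80000000
C = P + S*exp(-qT) - K*exp(-rT)
C = 6.0115 + 105.52440350 - 107.80000000 = 3.7359


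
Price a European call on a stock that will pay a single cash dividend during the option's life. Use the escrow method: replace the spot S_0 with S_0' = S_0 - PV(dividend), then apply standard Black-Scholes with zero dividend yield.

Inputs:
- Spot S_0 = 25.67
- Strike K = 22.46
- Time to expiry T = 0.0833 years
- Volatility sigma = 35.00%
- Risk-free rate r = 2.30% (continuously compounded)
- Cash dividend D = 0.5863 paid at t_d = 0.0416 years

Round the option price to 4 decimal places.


PV(D) = D * exp(-r * t_d) = 0.5863 * 0.99904366 = 0.58573930
S_0' = S_0 - PV(D) = 25.6700 - 0.58573930 = 25.08426070
d1 = (ln(S_0'/K) + (r + sigma^2/2)*T) / (sigma*sqrt(T)) = 1.16340539
d2 = d1 - sigma*sqrt(T) = 1.06238931
exp(-rT) = 0.99808593
N(d1) = 0.87766747; N(d2) = 0.85597051
C = S_0' * N(d1) - K * exp(-rT) * N(d2) = 25.08426070 * 0.87766747 - 22.4600 * 0.99808593 * 0.85597051 = 2.8273

Answer: Price = 2.8273


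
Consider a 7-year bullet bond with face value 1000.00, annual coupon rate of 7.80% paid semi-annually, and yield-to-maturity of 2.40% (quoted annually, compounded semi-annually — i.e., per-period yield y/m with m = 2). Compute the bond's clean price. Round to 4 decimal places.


Coupon per period c = face * coupon_rate / m = 39.000000
Periods per year m = 2; per-period yield y/m = 0.012000
Number of cashflows N = 14
Cashflows (t years, CF_t, discount factor 1/(1+y/m)^(m*t), PV):
  t = 0.5000: CF_t = 39.000000, DF = 0.988142, PV = 38.537549
  t = 1.0000: CF_t = 39.000000, DF = 0.976425, PV = 38.080582
  t = 1.5000: CF_t = 39.000000, DF = 0.964847, PV = 37.629034
  t = 2.0000: CF_t = 39.000000, DF = 0.953406, PV = 37.182840
  t = 2.5000: CF_t = 39.000000, DF = 0.942101, PV = 36.741937
  t = 3.0000: CF_t = 39.000000, DF = 0.930930, PV = 36.306262
  t = 3.5000: CF_t = 39.000000, DF = 0.919891, PV = 35.875753
  t = 4.0000: CF_t = 39.000000, DF = 0.908983, PV = 35.450348
  t = 4.5000: CF_t = 39.000000, DF = 0.898205, PV = 35.029988
  t = 5.0000: CF_t = 39.000000, DF = 0.887554, PV = 34.614613
  t = 5.5000: CF_t = 39.000000, DF = 0.877030, PV = 34.204163
  t = 6.0000: CF_t = 39.000000, DF = 0.866630, PV = 33.798580
  t = 6.5000: CF_t = 39.000000, DF = 0.856354, PV = 33.397807
  t = 7.0000: CF_t = 1039.000000, DF = 0.846200, PV = 879.201403
Price P = sum_t PV_t = 1346.050859

Answer: Price = 1346.0509


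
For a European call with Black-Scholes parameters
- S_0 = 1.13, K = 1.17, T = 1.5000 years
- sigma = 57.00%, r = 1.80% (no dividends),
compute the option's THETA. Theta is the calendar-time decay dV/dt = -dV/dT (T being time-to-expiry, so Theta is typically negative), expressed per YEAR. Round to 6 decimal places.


Answer: Theta = -0.106448

Derivation:
d1 = 0.3378990653; d2 = -0.3602055114
phi(d1) = 0.3768053935; exp(-qT) = 1.0000000000; exp(-rT) = 0.9733612415
Theta = -S*exp(-qT)*phi(d1)*sigma/(2*sqrt(T)) - r*K*exp(-rT)*N(d2) + q*S*exp(-qT)*N(d1)
N(d1) = 0.6322803740; N(d2) = 0.3593467267; sqrt(T) = 1.2247448714
Term 1 = -1.1300 * 1.0000000000 * 0.3768053935 * 0.5700 / (2 * 1.2247448714) = -0.0990820046
Term 2 = -0.0180 * 1.1700 * 0.9733612415 * 0.3593467267 = -0.0073662441
Term 3 = 0 (no dividend yield, q = 0)
Theta = -0.0990820046 + (-0.0073662441) + (0.0000000000) = -0.106448


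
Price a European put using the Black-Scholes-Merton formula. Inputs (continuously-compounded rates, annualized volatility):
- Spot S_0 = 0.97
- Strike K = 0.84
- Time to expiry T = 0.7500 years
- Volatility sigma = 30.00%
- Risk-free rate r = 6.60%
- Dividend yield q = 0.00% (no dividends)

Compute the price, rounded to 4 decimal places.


Answer: Price = 0.0302

Derivation:
d1 = (ln(S/K) + (r - q + 0.5*sigma^2) * T) / (sigma * sqrt(T)) = 0.87427836
d2 = d1 - sigma * sqrt(T) = 0.61447073
exp(-rT) = 0.95170516; exp(-qT) = 1.00000000
P = K * exp(-rT) * N(-d2) - S_0 * exp(-qT) * N(-d1)
N(-d1) = 0.19098334; N(-d2) = 0.26945215
P = 0.8400 * 0.95170516 * 0.26945215 - 0.9700 * 1.00000000 * 0.19098334 = 0.0302


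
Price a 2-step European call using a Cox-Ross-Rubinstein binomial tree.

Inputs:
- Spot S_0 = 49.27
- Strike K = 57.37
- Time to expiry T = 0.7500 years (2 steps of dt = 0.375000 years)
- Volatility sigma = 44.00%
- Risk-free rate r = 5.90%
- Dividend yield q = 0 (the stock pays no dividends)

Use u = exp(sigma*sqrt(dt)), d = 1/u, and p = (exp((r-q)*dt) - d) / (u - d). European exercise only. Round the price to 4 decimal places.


Answer: Price = V(0,0) = 5.8231

Derivation:
dt = T/N = 0.375000
u = exp(sigma*sqrt(dt)) = 1.309236; d = 1/u = 0.763804
p = (exp((r-q)*dt) - d) / (u - d) = 0.474060
Discount per step: exp(-r*dt) = 0.978118
Stock lattice S(k, i) with i counting down-moves:
  k=0: S(0,0) = 49.2700
  k=1: S(1,0) = 64.5061; S(1,1) = 37.6326
  k=2: S(2,0) = 84.4537; S(2,1) = 49.2700; S(2,2) = 28.7440
Terminal payoffs V(N, i) = max(S_T - K, 0):
  V(2,0) = 27.083672; V(2,1) = 0.000000; V(2,2) = 0.000000
Backward induction: V(k, i) = exp(-r*dt) * [p * V(k+1, i) + (1-p) * V(k+1, i+1)].
  V(1,0) = exp(-r*dt) * [p*27.083672 + (1-p)*0.000000] = 12.558332
  V(1,1) = exp(-r*dt) * [p*0.000000 + (1-p)*0.000000] = 0.000000
  V(0,0) = exp(-r*dt) * [p*12.558332 + (1-p)*0.000000] = 5.823129


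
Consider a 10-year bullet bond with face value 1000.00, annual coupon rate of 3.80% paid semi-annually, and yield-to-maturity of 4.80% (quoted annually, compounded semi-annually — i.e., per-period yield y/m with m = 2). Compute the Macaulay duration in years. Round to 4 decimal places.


Answer: Macaulay duration = 8.3309 years

Derivation:
Coupon per period c = face * coupon_rate / m = 19.000000
Periods per year m = 2; per-period yield y/m = 0.024000
Number of cashflows N = 20
Cashflows (t years, CF_t, discount factor 1/(1+y/m)^(m*t), PV):
  t = 0.5000: CF_t = 19.000000, DF = 0.976562, PV = 18.554688
  t = 1.0000: CF_t = 19.000000, DF = 0.953674, PV = 18.119812
  t = 1.5000: CF_t = 19.000000, DF = 0.931323, PV = 17.695129
  t = 2.0000: CF_t = 19.000000, DF = 0.909495, PV = 17.280399
  t = 2.5000: CF_t = 19.000000, DF = 0.888178, PV = 16.875390
  t = 3.0000: CF_t = 19.000000, DF = 0.867362, PV = 16.479873
  t = 3.5000: CF_t = 19.000000, DF = 0.847033, PV = 16.093626
  t = 4.0000: CF_t = 19.000000, DF = 0.827181, PV = 15.716432
  t = 4.5000: CF_t = 19.000000, DF = 0.807794, PV = 15.348078
  t = 5.0000: CF_t = 19.000000, DF = 0.788861, PV = 14.988357
  t = 5.5000: CF_t = 19.000000, DF = 0.770372, PV = 14.637068
  t = 6.0000: CF_t = 19.000000, DF = 0.752316, PV = 14.294011
  t = 6.5000: CF_t = 19.000000, DF = 0.734684, PV = 13.958995
  t = 7.0000: CF_t = 19.000000, DF = 0.717465, PV = 13.631831
  t = 7.5000: CF_t = 19.000000, DF = 0.700649, PV = 13.312335
  t = 8.0000: CF_t = 19.000000, DF = 0.684228, PV = 13.000328
  t = 8.5000: CF_t = 19.000000, DF = 0.668191, PV = 12.695632
  t = 9.0000: CF_t = 19.000000, DF = 0.652530, PV = 12.398078
  t = 9.5000: CF_t = 19.000000, DF = 0.637237, PV = 12.107499
  t = 10.0000: CF_t = 1019.000000, DF = 0.622302, PV = 634.125257
Price P = sum_t PV_t = 921.312818
Macaulay numerator sum_t t * PV_t:
  t * PV_t at t = 0.5000: 9.277344
  t * PV_t at t = 1.0000: 18.119812
  t * PV_t at t = 1.5000: 26.542693
  t * PV_t at t = 2.0000: 34.560799
  t * PV_t at t = 2.5000: 42.188475
  t * PV_t at t = 3.0000: 49.439619
  t * PV_t at t = 3.5000: 56.327691
  t * PV_t at t = 4.0000: 62.865727
  t * PV_t at t = 4.5000: 69.066350
  t * PV_t at t = 5.0000: 74.941786
  t * PV_t at t = 5.5000: 80.503872
  t * PV_t at t = 6.0000: 85.764068
  t * PV_t at t = 6.5000: 90.733470
  t * PV_t at t = 7.0000: 95.422820
  t * PV_t at t = 7.5000: 99.842516
  t * PV_t at t = 8.0000: 104.002620
  t * PV_t at t = 8.5000: 107.912875
  t * PV_t at t = 9.0000: 111.582706
  t * PV_t at t = 9.5000: 115.021236
  t * PV_t at t = 10.0000: 6341.252568
Macaulay duration D = (sum_t t * PV_t) / P = 7675.369047 / 921.312818 = 8.330904


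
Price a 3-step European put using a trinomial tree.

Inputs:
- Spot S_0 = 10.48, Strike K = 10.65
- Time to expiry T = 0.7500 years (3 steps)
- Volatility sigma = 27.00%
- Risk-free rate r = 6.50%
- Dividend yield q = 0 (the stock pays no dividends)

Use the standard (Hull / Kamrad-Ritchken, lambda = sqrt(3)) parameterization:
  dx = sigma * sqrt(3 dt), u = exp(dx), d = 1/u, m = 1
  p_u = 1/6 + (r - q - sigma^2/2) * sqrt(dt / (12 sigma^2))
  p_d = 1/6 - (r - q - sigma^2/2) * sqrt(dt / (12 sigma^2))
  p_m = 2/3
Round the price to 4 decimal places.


Answer: Price = V(0,0) = 0.7431

Derivation:
dt = T/N = 0.250000; dx = sigma*sqrt(3*dt) = 0.233827
u = exp(dx) = 1.263426; d = 1/u = 0.791499
p_u = 0.181929, p_m = 0.666667, p_d = 0.151404
Discount per step: exp(-r*dt) = 0.983881
Stock lattice S(k, j) with j the centered position index:
  k=0: S(0,+0) = 10.4800
  k=1: S(1,-1) = 8.2949; S(1,+0) = 10.4800; S(1,+1) = 13.2407
  k=2: S(2,-2) = 6.5654; S(2,-1) = 8.2949; S(2,+0) = 10.4800; S(2,+1) = 13.2407; S(2,+2) = 16.7286
  k=3: S(3,-3) = 5.1965; S(3,-2) = 6.5654; S(3,-1) = 8.2949; S(3,+0) = 10.4800; S(3,+1) = 13.2407; S(3,+2) = 16.7286; S(3,+3) = 21.1354
Terminal payoffs V(N, j) = max(K - S_T, 0):
  V(3,-3) = 5.453486; V(3,-2) = 4.084590; V(3,-1) = 2.355092; V(3,+0) = 0.170000; V(3,+1) = 0.000000; V(3,+2) = 0.000000; V(3,+3) = 0.000000
Backward induction: V(k, j) = exp(-r*dt) * [p_u * V(k+1, j+1) + p_m * V(k+1, j) + p_d * V(k+1, j-1)]
  V(2,-2) = exp(-r*dt) * [p_u*2.355092 + p_m*4.084590 + p_d*5.453486] = 3.913094
  V(2,-1) = exp(-r*dt) * [p_u*0.170000 + p_m*2.355092 + p_d*4.084590] = 2.183640
  V(2,+0) = exp(-r*dt) * [p_u*0.000000 + p_m*0.170000 + p_d*2.355092] = 0.462330
  V(2,+1) = exp(-r*dt) * [p_u*0.000000 + p_m*0.000000 + p_d*0.170000] = 0.025324
  V(2,+2) = exp(-r*dt) * [p_u*0.000000 + p_m*0.000000 + p_d*0.000000] = 0.000000
  V(1,-1) = exp(-r*dt) * [p_u*0.462330 + p_m*2.183640 + p_d*3.913094] = 2.097960
  V(1,+0) = exp(-r*dt) * [p_u*0.025324 + p_m*0.462330 + p_d*2.183640] = 0.633068
  V(1,+1) = exp(-r*dt) * [p_u*0.000000 + p_m*0.025324 + p_d*0.462330] = 0.085481
  V(0,+0) = exp(-r*dt) * [p_u*0.085481 + p_m*0.633068 + p_d*2.097960] = 0.743064
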